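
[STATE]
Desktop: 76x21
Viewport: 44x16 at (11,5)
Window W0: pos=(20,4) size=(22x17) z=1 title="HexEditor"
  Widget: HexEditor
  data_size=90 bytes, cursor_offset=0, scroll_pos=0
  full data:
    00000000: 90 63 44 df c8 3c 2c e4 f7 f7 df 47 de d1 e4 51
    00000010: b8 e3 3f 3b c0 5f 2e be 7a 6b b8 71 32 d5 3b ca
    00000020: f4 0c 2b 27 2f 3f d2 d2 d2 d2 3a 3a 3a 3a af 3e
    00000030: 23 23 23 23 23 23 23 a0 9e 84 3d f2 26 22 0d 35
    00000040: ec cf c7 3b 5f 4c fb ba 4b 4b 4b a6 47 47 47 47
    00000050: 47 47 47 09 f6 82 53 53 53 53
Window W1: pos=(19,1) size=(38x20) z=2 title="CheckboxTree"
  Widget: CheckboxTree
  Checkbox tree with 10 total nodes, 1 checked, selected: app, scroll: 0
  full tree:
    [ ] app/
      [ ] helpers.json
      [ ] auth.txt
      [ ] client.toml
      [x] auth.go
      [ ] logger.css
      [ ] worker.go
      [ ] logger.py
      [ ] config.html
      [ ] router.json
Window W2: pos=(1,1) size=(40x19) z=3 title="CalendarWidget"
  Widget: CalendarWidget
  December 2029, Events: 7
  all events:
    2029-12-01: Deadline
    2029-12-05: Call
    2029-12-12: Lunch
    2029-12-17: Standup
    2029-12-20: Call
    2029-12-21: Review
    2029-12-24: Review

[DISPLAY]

Th Fr Sa Su                  ┃              
       1*  2                 ┃              
  6  7  8  9                 ┃              
 13 14 15 16                 ┃              
 20* 21* 22 23               ┃              
 27 28 29 30                 ┃              
                             ┃              
                             ┃              
                             ┃              
                             ┃              
                             ┃              
                             ┃              
                             ┃              
                             ┃              
━━━━━━━━━━━━━━━━━━━━━━━━━━━━━┛              
        ┗━━━━━━━━━━━━━━━━━━━━━━━━━━━━━━━━━━━


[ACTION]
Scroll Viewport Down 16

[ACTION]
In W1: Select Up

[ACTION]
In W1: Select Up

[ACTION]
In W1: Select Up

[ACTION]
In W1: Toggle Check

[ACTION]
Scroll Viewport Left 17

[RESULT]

 ┃Mo Tu We Th Fr Sa Su                  ┃   
 ┃                1*  2                 ┃   
 ┃ 3  4  5*  6  7  8  9                 ┃   
 ┃10 11 12* 13 14 15 16                 ┃   
 ┃17* 18 19 20* 21* 22 23               ┃   
 ┃24* 25 26 27 28 29 30                 ┃   
 ┃31                                    ┃   
 ┃                                      ┃   
 ┃                                      ┃   
 ┃                                      ┃   
 ┃                                      ┃   
 ┃                                      ┃   
 ┃                                      ┃   
 ┃                                      ┃   
 ┗━━━━━━━━━━━━━━━━━━━━━━━━━━━━━━━━━━━━━━┛   
                   ┗━━━━━━━━━━━━━━━━━━━━━━━━


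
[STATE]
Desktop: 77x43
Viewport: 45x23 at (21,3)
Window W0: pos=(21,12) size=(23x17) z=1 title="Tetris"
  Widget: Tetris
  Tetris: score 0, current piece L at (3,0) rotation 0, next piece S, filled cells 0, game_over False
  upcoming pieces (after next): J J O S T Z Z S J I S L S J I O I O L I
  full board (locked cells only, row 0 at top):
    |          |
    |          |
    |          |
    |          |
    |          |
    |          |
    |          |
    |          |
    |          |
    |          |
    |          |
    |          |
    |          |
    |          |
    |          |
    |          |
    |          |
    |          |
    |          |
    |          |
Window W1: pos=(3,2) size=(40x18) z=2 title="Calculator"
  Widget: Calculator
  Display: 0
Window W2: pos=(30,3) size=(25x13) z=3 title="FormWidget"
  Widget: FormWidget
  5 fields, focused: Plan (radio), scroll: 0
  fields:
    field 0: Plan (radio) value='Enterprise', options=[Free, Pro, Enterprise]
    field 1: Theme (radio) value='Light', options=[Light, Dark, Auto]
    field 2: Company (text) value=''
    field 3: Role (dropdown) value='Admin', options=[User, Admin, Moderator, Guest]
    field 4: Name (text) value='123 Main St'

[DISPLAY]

         ┏━━━━━━━━━━━━━━━━━━━━━━━┓           
─────────┃ FormWidget            ┃           
         ┠───────────────────────┨           
         ┃> Plan:       ( ) Free ┃           
         ┃  Theme:      (●) Light┃           
         ┃  Company:    [       ]┃           
         ┃  Role:       [Admin ▼]┃           
         ┃  Name:       [123 Mai]┃           
         ┃                       ┃           
         ┃                       ┃           
         ┃                       ┃           
         ┃                       ┃           
         ┗━━━━━━━━━━━━━━━━━━━━━━━┛           
                     ┃┃                      
                     ┃┃                      
                     ┃┃                      
━━━━━━━━━━━━━━━━━━━━━┛┃                      
┃          │          ┃                      
┃          │Score:    ┃                      
┃          │0         ┃                      
┃          │          ┃                      
┃          │          ┃                      
┃          │          ┃                      


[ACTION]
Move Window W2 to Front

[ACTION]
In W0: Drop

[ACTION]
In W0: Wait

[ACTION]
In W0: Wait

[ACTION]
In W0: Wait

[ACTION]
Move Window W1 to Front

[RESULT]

                     ┃━━━━━━━━━━━┓           
─────────────────────┨           ┃           
                    0┃───────────┨           
                     ┃  ( ) Free ┃           
                     ┃  (●) Light┃           
                     ┃  [       ]┃           
                     ┃  [Admin ▼]┃           
                     ┃  [123 Mai]┃           
                     ┃           ┃           
                     ┃           ┃           
                     ┃           ┃           
                     ┃           ┃           
                     ┃━━━━━━━━━━━┛           
                     ┃┃                      
                     ┃┃                      
                     ┃┃                      
━━━━━━━━━━━━━━━━━━━━━┛┃                      
┃          │          ┃                      
┃          │Score:    ┃                      
┃          │0         ┃                      
┃          │          ┃                      
┃          │          ┃                      
┃          │          ┃                      


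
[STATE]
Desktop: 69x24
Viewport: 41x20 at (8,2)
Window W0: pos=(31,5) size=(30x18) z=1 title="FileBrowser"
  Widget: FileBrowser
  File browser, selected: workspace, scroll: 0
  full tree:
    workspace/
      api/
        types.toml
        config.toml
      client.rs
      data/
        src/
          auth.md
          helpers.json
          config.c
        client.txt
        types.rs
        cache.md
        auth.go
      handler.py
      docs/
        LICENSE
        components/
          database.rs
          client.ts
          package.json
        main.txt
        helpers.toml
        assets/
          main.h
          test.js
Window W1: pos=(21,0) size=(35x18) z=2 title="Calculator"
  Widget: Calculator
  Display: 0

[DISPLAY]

             ┠───────────────────────────
             ┃                           
             ┃┌───┬───┬───┬───┐          
             ┃│ 7 │ 8 │ 9 │ ÷ │          
             ┃├───┼───┼───┼───┤          
             ┃│ 4 │ 5 │ 6 │ × │          
             ┃├───┼───┼───┼───┤          
             ┃│ 1 │ 2 │ 3 │ - │          
             ┃├───┼───┼───┼───┤          
             ┃│ 0 │ . │ = │ + │          
             ┃├───┼───┼───┼───┤          
             ┃│ C │ MC│ MR│ M+│          
             ┃└───┴───┴───┴───┘          
             ┃                           
             ┃                           
             ┗━━━━━━━━━━━━━━━━━━━━━━━━━━━
                       ┃                 
                       ┃                 
                       ┃                 
                       ┃                 


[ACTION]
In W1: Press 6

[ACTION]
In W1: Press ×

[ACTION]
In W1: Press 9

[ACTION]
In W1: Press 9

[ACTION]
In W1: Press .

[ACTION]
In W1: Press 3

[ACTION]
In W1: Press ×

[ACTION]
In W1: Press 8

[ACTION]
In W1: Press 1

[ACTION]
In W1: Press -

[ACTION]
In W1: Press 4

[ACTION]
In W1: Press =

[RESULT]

             ┠───────────────────────────
             ┃                          4
             ┃┌───┬───┬───┬───┐          
             ┃│ 7 │ 8 │ 9 │ ÷ │          
             ┃├───┼───┼───┼───┤          
             ┃│ 4 │ 5 │ 6 │ × │          
             ┃├───┼───┼───┼───┤          
             ┃│ 1 │ 2 │ 3 │ - │          
             ┃├───┼───┼───┼───┤          
             ┃│ 0 │ . │ = │ + │          
             ┃├───┼───┼───┼───┤          
             ┃│ C │ MC│ MR│ M+│          
             ┃└───┴───┴───┴───┘          
             ┃                           
             ┃                           
             ┗━━━━━━━━━━━━━━━━━━━━━━━━━━━
                       ┃                 
                       ┃                 
                       ┃                 
                       ┃                 


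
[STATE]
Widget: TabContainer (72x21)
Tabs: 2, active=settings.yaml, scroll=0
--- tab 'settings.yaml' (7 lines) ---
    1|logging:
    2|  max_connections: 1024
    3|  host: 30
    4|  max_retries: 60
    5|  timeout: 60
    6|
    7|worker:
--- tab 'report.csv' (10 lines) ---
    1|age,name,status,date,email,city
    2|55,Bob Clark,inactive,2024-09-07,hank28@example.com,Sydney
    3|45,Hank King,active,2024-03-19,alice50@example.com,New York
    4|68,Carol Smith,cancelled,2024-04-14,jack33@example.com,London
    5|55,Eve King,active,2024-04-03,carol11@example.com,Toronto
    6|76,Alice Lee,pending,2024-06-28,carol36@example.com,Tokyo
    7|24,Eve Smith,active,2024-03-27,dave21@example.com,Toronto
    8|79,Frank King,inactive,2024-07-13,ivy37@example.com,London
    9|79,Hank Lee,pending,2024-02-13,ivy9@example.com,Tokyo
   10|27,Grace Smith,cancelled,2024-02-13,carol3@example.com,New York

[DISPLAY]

[settings.yaml]│ report.csv                                             
────────────────────────────────────────────────────────────────────────
logging:                                                                
  max_connections: 1024                                                 
  host: 30                                                              
  max_retries: 60                                                       
  timeout: 60                                                           
                                                                        
worker:                                                                 
                                                                        
                                                                        
                                                                        
                                                                        
                                                                        
                                                                        
                                                                        
                                                                        
                                                                        
                                                                        
                                                                        
                                                                        


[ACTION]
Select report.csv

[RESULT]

 settings.yaml │[report.csv]                                            
────────────────────────────────────────────────────────────────────────
age,name,status,date,email,city                                         
55,Bob Clark,inactive,2024-09-07,hank28@example.com,Sydney              
45,Hank King,active,2024-03-19,alice50@example.com,New York             
68,Carol Smith,cancelled,2024-04-14,jack33@example.com,London           
55,Eve King,active,2024-04-03,carol11@example.com,Toronto               
76,Alice Lee,pending,2024-06-28,carol36@example.com,Tokyo               
24,Eve Smith,active,2024-03-27,dave21@example.com,Toronto               
79,Frank King,inactive,2024-07-13,ivy37@example.com,London              
79,Hank Lee,pending,2024-02-13,ivy9@example.com,Tokyo                   
27,Grace Smith,cancelled,2024-02-13,carol3@example.com,New York         
                                                                        
                                                                        
                                                                        
                                                                        
                                                                        
                                                                        
                                                                        
                                                                        
                                                                        


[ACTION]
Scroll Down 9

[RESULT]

 settings.yaml │[report.csv]                                            
────────────────────────────────────────────────────────────────────────
27,Grace Smith,cancelled,2024-02-13,carol3@example.com,New York         
                                                                        
                                                                        
                                                                        
                                                                        
                                                                        
                                                                        
                                                                        
                                                                        
                                                                        
                                                                        
                                                                        
                                                                        
                                                                        
                                                                        
                                                                        
                                                                        
                                                                        
                                                                        


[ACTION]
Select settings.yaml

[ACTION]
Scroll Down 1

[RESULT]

[settings.yaml]│ report.csv                                             
────────────────────────────────────────────────────────────────────────
  max_connections: 1024                                                 
  host: 30                                                              
  max_retries: 60                                                       
  timeout: 60                                                           
                                                                        
worker:                                                                 
                                                                        
                                                                        
                                                                        
                                                                        
                                                                        
                                                                        
                                                                        
                                                                        
                                                                        
                                                                        
                                                                        
                                                                        
                                                                        


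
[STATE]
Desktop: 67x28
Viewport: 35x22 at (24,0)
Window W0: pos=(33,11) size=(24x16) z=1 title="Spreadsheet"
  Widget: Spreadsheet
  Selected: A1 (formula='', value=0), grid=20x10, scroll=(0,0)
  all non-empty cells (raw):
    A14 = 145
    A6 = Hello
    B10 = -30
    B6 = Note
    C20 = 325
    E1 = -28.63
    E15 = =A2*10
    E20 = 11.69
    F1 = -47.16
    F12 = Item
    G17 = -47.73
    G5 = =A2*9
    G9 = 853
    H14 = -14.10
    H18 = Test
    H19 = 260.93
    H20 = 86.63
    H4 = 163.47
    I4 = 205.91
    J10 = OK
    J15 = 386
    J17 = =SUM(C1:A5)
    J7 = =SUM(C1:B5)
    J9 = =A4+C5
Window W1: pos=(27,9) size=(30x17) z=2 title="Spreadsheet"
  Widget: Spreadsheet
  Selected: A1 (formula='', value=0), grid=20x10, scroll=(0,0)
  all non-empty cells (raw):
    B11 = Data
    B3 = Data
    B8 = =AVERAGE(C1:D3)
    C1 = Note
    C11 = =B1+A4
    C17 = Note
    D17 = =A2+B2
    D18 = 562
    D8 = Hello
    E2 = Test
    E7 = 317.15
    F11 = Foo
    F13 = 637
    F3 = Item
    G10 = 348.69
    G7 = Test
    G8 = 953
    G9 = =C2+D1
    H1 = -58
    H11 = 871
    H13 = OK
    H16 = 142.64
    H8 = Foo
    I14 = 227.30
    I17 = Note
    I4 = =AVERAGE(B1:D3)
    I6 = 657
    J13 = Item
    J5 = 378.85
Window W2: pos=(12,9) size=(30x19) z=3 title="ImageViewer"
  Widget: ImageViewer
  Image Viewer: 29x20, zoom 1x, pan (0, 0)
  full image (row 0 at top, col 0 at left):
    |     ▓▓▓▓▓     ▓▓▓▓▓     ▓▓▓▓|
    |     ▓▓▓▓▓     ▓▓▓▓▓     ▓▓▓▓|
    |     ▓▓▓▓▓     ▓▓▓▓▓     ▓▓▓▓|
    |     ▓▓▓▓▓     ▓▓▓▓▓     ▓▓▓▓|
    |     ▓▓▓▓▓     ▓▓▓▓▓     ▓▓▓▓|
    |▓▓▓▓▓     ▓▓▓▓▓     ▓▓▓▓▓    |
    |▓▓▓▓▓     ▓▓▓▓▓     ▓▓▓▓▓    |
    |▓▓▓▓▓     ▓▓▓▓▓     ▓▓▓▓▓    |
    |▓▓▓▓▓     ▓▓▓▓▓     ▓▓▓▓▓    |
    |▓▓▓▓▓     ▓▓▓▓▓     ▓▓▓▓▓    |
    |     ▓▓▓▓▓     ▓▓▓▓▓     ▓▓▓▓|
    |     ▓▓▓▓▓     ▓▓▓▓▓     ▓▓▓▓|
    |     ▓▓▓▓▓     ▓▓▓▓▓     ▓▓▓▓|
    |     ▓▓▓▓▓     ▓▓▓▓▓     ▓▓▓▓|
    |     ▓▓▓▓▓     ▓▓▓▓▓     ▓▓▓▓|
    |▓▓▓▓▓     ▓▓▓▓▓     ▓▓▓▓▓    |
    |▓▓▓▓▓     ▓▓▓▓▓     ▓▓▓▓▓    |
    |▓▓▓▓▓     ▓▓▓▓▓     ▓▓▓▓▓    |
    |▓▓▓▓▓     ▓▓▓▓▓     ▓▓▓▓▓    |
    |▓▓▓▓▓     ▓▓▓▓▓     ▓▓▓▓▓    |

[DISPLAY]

                                   
                                   
                                   
                                   
                                   
                                   
                                   
                                   
                                   
━━━━━━━━━━━━━━━━━┓━━━━━━━━━━━━━━┓  
r                ┃              ┃  
─────────────────┨──────────────┨  
    ▓▓▓▓▓     ▓▓▓┃              ┃  
    ▓▓▓▓▓     ▓▓▓┃ B       C    ┃  
    ▓▓▓▓▓     ▓▓▓┃--------------┃  
    ▓▓▓▓▓     ▓▓▓┃     0Note    ┃  
    ▓▓▓▓▓     ▓▓▓┃     0       0┃  
▓▓▓▓     ▓▓▓▓▓   ┃ta           0┃  
▓▓▓▓     ▓▓▓▓▓   ┃     0       0┃  
▓▓▓▓     ▓▓▓▓▓   ┃     0       0┃  
▓▓▓▓     ▓▓▓▓▓   ┃     0       0┃  
▓▓▓▓     ▓▓▓▓▓   ┃     0       0┃  


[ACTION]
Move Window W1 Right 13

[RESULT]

                                   
                                   
                                   
                                   
                                   
                                   
                                   
                                   
                                   
━━━━━━━━━━━━━━━━━┓━━━━━━━━━━━━━━━━━
r                ┃eadsheet         
─────────────────┨─────────────────
    ▓▓▓▓▓     ▓▓▓┃                 
    ▓▓▓▓▓     ▓▓▓┃   A       B     
    ▓▓▓▓▓     ▓▓▓┃-----------------
    ▓▓▓▓▓     ▓▓▓┃     [0]       0N
    ▓▓▓▓▓     ▓▓▓┃       0       0 
▓▓▓▓     ▓▓▓▓▓   ┃       0Data     
▓▓▓▓     ▓▓▓▓▓   ┃       0       0 
▓▓▓▓     ▓▓▓▓▓   ┃       0       0 
▓▓▓▓     ▓▓▓▓▓   ┃       0       0 
▓▓▓▓     ▓▓▓▓▓   ┃       0       0 


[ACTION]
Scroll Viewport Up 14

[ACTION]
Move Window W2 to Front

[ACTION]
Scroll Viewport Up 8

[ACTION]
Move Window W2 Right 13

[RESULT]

                                   
                                   
                                   
                                   
                                   
                                   
                                   
                                   
                                   
 ┏━━━━━━━━━━━━━━━━━━━━━━━━━━━━┓━━━━
 ┃ ImageViewer                ┃    
 ┠────────────────────────────┨────
 ┃     ▓▓▓▓▓     ▓▓▓▓▓     ▓▓▓┃    
 ┃     ▓▓▓▓▓     ▓▓▓▓▓     ▓▓▓┃    
 ┃     ▓▓▓▓▓     ▓▓▓▓▓     ▓▓▓┃----
 ┃     ▓▓▓▓▓     ▓▓▓▓▓     ▓▓▓┃  0N
 ┃     ▓▓▓▓▓     ▓▓▓▓▓     ▓▓▓┃  0 
 ┃▓▓▓▓▓     ▓▓▓▓▓     ▓▓▓▓▓   ┃    
 ┃▓▓▓▓▓     ▓▓▓▓▓     ▓▓▓▓▓   ┃  0 
 ┃▓▓▓▓▓     ▓▓▓▓▓     ▓▓▓▓▓   ┃  0 
 ┃▓▓▓▓▓     ▓▓▓▓▓     ▓▓▓▓▓   ┃  0 
 ┃▓▓▓▓▓     ▓▓▓▓▓     ▓▓▓▓▓   ┃  0 


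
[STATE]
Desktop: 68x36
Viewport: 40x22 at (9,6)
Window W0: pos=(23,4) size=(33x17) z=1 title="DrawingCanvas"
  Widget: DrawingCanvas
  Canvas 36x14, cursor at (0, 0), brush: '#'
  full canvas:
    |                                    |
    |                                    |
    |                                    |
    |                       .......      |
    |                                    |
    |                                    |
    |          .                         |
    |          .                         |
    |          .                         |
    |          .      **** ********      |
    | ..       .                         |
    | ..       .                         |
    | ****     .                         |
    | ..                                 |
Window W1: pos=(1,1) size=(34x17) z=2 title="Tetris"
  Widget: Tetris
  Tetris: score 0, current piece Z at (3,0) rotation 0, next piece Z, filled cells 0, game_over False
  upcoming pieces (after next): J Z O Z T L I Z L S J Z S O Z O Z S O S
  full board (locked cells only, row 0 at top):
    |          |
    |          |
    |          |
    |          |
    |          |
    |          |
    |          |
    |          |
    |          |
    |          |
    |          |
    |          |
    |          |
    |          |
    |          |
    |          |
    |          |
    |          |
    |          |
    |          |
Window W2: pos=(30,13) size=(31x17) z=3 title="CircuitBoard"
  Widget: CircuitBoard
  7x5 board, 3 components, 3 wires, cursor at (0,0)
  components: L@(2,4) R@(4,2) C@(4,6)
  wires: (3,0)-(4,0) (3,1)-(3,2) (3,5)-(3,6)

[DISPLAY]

   │ ▓▓                  ┃──────────────
   │                     ┃              
   │                     ┃              
   │                     ┃              
   │Score:               ┃            ..
   │0                    ┃              
   │                     ┃              
   │                 ┏━━━━━━━━━━━━━━━━━━
   │                 ┃ CircuitBoard     
   │                 ┠──────────────────
   │                 ┃   0 1 2 3 4 5 6  
━━━━━━━━━━━━━━━━━━━━━┃0  [.]            
              ┃ ..   ┃                  
              ┃ **** ┃1                 
              ┗━━━━━━┃                  
                     ┃2                 
                     ┃                  
                     ┃3   ·   · ─ ·     
                     ┃    │             
                     ┃4   ·       R     
                     ┃Cursor: (0,0)     
                     ┃                  


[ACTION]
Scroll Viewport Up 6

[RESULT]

                                        
━━━━━━━━━━━━━━━━━━━━━━━━━┓              
                         ┃              
─────────────────────────┨              
   │Next:                ┃━━━━━━━━━━━━━━
   │▓▓                   ┃vas           
   │ ▓▓                  ┃──────────────
   │                     ┃              
   │                     ┃              
   │                     ┃              
   │Score:               ┃            ..
   │0                    ┃              
   │                     ┃              
   │                 ┏━━━━━━━━━━━━━━━━━━
   │                 ┃ CircuitBoard     
   │                 ┠──────────────────
   │                 ┃   0 1 2 3 4 5 6  
━━━━━━━━━━━━━━━━━━━━━┃0  [.]            
              ┃ ..   ┃                  
              ┃ **** ┃1                 
              ┗━━━━━━┃                  
                     ┃2                 


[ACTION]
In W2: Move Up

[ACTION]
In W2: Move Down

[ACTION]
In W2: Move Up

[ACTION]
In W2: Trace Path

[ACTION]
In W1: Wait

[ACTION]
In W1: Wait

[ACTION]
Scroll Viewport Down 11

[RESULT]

   │0                    ┃              
   │                     ┃              
   │                 ┏━━━━━━━━━━━━━━━━━━
   │                 ┃ CircuitBoard     
   │                 ┠──────────────────
   │                 ┃   0 1 2 3 4 5 6  
━━━━━━━━━━━━━━━━━━━━━┃0  [.]            
              ┃ ..   ┃                  
              ┃ **** ┃1                 
              ┗━━━━━━┃                  
                     ┃2                 
                     ┃                  
                     ┃3   ·   · ─ ·     
                     ┃    │             
                     ┃4   ·       R     
                     ┃Cursor: (0,0)  Tra
                     ┃                  
                     ┃                  
                     ┗━━━━━━━━━━━━━━━━━━
                                        
                                        
                                        


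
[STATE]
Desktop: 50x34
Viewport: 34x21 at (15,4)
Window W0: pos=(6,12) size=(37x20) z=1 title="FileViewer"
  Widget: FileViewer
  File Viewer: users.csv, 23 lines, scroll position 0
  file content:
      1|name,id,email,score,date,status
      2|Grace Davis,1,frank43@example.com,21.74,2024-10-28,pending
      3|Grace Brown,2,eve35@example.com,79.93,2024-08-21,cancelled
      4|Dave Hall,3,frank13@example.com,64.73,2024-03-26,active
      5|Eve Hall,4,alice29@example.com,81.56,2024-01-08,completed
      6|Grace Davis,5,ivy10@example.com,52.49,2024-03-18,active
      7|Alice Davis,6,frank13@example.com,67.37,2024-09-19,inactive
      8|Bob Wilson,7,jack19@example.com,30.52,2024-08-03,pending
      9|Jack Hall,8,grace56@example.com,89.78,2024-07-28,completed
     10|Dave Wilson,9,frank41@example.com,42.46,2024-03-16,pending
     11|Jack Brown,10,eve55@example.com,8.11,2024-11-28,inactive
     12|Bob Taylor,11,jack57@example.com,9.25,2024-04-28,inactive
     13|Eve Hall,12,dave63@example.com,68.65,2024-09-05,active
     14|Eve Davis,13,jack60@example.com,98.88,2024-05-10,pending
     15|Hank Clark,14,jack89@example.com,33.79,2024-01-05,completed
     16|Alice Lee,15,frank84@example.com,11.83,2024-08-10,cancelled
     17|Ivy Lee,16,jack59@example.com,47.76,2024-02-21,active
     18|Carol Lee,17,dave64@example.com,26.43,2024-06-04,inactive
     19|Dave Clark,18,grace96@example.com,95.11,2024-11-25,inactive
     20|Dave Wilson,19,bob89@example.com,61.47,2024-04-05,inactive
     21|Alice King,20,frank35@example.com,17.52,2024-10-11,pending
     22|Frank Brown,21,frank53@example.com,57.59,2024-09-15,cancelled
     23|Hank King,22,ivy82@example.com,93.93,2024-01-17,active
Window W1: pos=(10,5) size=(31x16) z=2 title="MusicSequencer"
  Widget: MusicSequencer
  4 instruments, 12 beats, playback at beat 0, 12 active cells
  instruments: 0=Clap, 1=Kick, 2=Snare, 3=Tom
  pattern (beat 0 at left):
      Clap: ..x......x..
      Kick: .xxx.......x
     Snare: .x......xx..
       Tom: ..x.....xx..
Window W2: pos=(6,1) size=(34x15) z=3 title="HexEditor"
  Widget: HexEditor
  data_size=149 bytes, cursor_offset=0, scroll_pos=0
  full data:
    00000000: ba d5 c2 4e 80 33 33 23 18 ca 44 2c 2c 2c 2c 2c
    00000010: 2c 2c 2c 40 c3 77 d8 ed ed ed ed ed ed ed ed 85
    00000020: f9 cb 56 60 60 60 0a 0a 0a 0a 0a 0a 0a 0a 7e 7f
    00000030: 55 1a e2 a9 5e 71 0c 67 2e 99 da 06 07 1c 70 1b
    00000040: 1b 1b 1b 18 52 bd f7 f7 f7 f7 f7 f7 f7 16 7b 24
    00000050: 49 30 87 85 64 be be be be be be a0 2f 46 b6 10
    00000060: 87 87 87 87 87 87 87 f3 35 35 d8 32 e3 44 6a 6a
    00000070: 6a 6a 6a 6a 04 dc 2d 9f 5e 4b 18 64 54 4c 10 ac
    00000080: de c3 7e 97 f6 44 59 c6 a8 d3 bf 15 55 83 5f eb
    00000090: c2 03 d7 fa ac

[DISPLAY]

  BA d5 c2 4e 80 33 33 2┃         
  2c 2c 2c 40 c3 77 d8 e┃┓        
  f9 cb 56 60 60 60 0a 0┃┃        
  55 1a e2 a9 5e 71 0c 6┃┨        
  1b 1b 1b 18 52 bd f7 f┃┃        
  49 30 87 85 64 be be b┃┃        
  87 87 87 87 87 87 87 f┃┃        
  6a 6a 6a 6a 04 dc 2d 9┃┃        
  de c3 7e 97 f6 44 59 c┃┃━┓      
  c2 03 d7 fa ac        ┃┃ ┃      
                        ┃┃─┨      
━━━━━━━━━━━━━━━━━━━━━━━━┛┃▲┃      
                         ┃█┃      
                         ┃░┃      
                         ┃░┃      
                         ┃░┃      
━━━━━━━━━━━━━━━━━━━━━━━━━┛░┃      
vis,6,frank13@example.com,░┃      
on,7,jack19@example.com,30░┃      
l,8,grace56@example.com,89░┃      
son,9,frank41@example.com,░┃      


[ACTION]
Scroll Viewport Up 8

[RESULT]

                                  
━━━━━━━━━━━━━━━━━━━━━━━━┓         
or                      ┃         
────────────────────────┨         
  BA d5 c2 4e 80 33 33 2┃         
  2c 2c 2c 40 c3 77 d8 e┃┓        
  f9 cb 56 60 60 60 0a 0┃┃        
  55 1a e2 a9 5e 71 0c 6┃┨        
  1b 1b 1b 18 52 bd f7 f┃┃        
  49 30 87 85 64 be be b┃┃        
  87 87 87 87 87 87 87 f┃┃        
  6a 6a 6a 6a 04 dc 2d 9┃┃        
  de c3 7e 97 f6 44 59 c┃┃━┓      
  c2 03 d7 fa ac        ┃┃ ┃      
                        ┃┃─┨      
━━━━━━━━━━━━━━━━━━━━━━━━┛┃▲┃      
                         ┃█┃      
                         ┃░┃      
                         ┃░┃      
                         ┃░┃      
━━━━━━━━━━━━━━━━━━━━━━━━━┛░┃      


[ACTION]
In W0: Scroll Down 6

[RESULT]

                                  
━━━━━━━━━━━━━━━━━━━━━━━━┓         
or                      ┃         
────────────────────────┨         
  BA d5 c2 4e 80 33 33 2┃         
  2c 2c 2c 40 c3 77 d8 e┃┓        
  f9 cb 56 60 60 60 0a 0┃┃        
  55 1a e2 a9 5e 71 0c 6┃┨        
  1b 1b 1b 18 52 bd f7 f┃┃        
  49 30 87 85 64 be be b┃┃        
  87 87 87 87 87 87 87 f┃┃        
  6a 6a 6a 6a 04 dc 2d 9┃┃        
  de c3 7e 97 f6 44 59 c┃┃━┓      
  c2 03 d7 fa ac        ┃┃ ┃      
                        ┃┃─┨      
━━━━━━━━━━━━━━━━━━━━━━━━┛┃▲┃      
                         ┃░┃      
                         ┃░┃      
                         ┃░┃      
                         ┃░┃      
━━━━━━━━━━━━━━━━━━━━━━━━━┛░┃      


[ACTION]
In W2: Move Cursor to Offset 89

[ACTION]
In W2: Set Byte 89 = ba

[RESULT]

                                  
━━━━━━━━━━━━━━━━━━━━━━━━┓         
or                      ┃         
────────────────────────┨         
  ba d5 c2 4e 80 33 33 2┃         
  2c 2c 2c 40 c3 77 d8 e┃┓        
  f9 cb 56 60 60 60 0a 0┃┃        
  55 1a e2 a9 5e 71 0c 6┃┨        
  1b 1b 1b 18 52 bd f7 f┃┃        
  49 30 87 85 64 be be b┃┃        
  87 87 87 87 87 87 87 f┃┃        
  6a 6a 6a 6a 04 dc 2d 9┃┃        
  de c3 7e 97 f6 44 59 c┃┃━┓      
  c2 03 d7 fa ac        ┃┃ ┃      
                        ┃┃─┨      
━━━━━━━━━━━━━━━━━━━━━━━━┛┃▲┃      
                         ┃░┃      
                         ┃░┃      
                         ┃░┃      
                         ┃░┃      
━━━━━━━━━━━━━━━━━━━━━━━━━┛░┃      


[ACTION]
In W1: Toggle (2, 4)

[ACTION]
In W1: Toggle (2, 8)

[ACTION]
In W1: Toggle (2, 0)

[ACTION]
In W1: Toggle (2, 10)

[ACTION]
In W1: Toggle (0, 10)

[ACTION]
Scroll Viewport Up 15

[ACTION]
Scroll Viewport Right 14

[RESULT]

                                  
━━━━━━━━━━━━━━━━━━━━━━━┓          
r                      ┃          
───────────────────────┨          
 ba d5 c2 4e 80 33 33 2┃          
 2c 2c 2c 40 c3 77 d8 e┃┓         
 f9 cb 56 60 60 60 0a 0┃┃         
 55 1a e2 a9 5e 71 0c 6┃┨         
 1b 1b 1b 18 52 bd f7 f┃┃         
 49 30 87 85 64 be be b┃┃         
 87 87 87 87 87 87 87 f┃┃         
 6a 6a 6a 6a 04 dc 2d 9┃┃         
 de c3 7e 97 f6 44 59 c┃┃━┓       
 c2 03 d7 fa ac        ┃┃ ┃       
                       ┃┃─┨       
━━━━━━━━━━━━━━━━━━━━━━━┛┃▲┃       
                        ┃░┃       
                        ┃░┃       
                        ┃░┃       
                        ┃░┃       
━━━━━━━━━━━━━━━━━━━━━━━━┛░┃       


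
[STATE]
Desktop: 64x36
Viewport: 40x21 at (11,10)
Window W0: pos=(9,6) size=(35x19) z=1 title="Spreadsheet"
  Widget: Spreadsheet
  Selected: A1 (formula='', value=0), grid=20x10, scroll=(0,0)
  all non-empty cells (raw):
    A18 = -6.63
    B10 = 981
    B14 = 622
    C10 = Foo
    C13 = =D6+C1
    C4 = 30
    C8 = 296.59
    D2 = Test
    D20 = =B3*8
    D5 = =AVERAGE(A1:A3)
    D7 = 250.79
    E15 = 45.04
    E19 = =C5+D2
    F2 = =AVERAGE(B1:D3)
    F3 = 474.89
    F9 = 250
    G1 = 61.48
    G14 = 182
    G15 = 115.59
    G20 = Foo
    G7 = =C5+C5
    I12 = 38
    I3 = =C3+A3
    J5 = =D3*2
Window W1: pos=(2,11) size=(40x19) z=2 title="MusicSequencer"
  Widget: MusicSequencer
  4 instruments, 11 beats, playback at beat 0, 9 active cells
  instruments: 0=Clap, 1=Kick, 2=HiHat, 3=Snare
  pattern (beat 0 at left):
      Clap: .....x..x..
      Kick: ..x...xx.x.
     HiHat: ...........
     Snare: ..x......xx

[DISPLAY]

      A       B       C       D ┃       
━━━━━━━━━━━━━━━━━━━━━━━━━━━━━━┓-┃       
quencer                       ┃ ┃       
──────────────────────────────┨ ┃       
234567890                     ┃ ┃       
···█··█··                     ┃ ┃       
█···██·█·                     ┃ ┃       
·········                     ┃ ┃       
█······██                     ┃0┃       
                              ┃ ┃       
                              ┃ ┃       
                              ┃ ┃       
                              ┃ ┃       
                              ┃ ┃       
                              ┃━┛       
                              ┃         
                              ┃         
                              ┃         
                              ┃         
━━━━━━━━━━━━━━━━━━━━━━━━━━━━━━┛         
                                        


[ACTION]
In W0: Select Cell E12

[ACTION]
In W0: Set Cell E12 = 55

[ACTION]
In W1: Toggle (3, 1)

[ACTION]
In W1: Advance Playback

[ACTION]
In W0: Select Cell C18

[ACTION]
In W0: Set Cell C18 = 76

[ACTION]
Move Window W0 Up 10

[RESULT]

 5        0       0       0     ┃       
━━━━━━━━━━━━━━━━━━━━━━━━━━━━━━┓ ┃       
quencer                       ┃0┃       
──────────────────────────────┨ ┃       
234567890                     ┃ ┃       
···█··█··                     ┃ ┃       
█···██·█·                     ┃ ┃       
·········                     ┃ ┃       
█······██                     ┃━┛       
                              ┃         
                              ┃         
                              ┃         
                              ┃         
                              ┃         
                              ┃         
                              ┃         
                              ┃         
                              ┃         
                              ┃         
━━━━━━━━━━━━━━━━━━━━━━━━━━━━━━┛         
                                        
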